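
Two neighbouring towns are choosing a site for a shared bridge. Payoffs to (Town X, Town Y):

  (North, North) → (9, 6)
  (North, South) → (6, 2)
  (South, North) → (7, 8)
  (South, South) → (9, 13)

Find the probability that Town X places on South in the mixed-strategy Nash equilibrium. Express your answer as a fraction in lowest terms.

Town X's mix p on North must make Town Y indifferent between North and South.
Town Y's payoff from North: 6p + 8(1−p). From South: 2p + 13(1−p).
Set equal: 4p = 5(1−p) → p = 5/9.
Probability on South is 1 − 5/9 = 4/9.

4/9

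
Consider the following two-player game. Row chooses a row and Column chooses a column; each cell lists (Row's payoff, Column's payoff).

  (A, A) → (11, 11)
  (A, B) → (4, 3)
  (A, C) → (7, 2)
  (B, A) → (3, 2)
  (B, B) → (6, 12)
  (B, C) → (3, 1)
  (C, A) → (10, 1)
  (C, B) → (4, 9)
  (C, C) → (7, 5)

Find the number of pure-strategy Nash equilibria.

Both A: Row gets 11 (best alternative 10); Column gets 11 (best alternative 3). Neither deviates — NE.
Both B: Row gets 6 (best alternative 4); Column gets 12 (best alternative 2). Neither deviates — NE.
Both C is not a NE: Column would switch to B (9 > 5).
No other cell survives both best-response checks, so there are 2 pure NE.

2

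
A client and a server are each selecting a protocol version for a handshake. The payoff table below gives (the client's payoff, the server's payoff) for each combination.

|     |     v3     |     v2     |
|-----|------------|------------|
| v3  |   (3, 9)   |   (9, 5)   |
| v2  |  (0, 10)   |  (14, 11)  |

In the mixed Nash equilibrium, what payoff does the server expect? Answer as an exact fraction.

The client mixes with probability p on v3, chosen so the server is indifferent: 9p + 10(1−p) = 5p + 11(1−p) gives p = 1/5.
The server's expected payoff is 9·1/5 + 10·4/5 = 49/5.

49/5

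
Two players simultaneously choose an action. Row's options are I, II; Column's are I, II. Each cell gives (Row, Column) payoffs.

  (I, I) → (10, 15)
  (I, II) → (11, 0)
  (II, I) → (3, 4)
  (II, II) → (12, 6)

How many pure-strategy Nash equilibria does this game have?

2

Both I: Row gets 10 (best alternative 3); Column gets 15 (best alternative 0). Neither deviates — NE.
Both II: Row gets 12 (best alternative 11); Column gets 6 (best alternative 4). Neither deviates — NE.
(II, I) is not a NE: Row would switch to I (10 > 3).
No other cell survives both best-response checks, so there are 2 pure NE.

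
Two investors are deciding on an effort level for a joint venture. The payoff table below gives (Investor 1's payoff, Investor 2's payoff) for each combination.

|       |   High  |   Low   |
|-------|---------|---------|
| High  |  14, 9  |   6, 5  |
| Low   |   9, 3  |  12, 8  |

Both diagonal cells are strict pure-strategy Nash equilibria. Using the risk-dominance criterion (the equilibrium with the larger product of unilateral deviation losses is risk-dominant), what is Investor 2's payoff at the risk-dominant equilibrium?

8

At both High: Investor 1 loses 14 − 9 = 5 by deviating; Investor 2 loses 9 − 5 = 4. Product = 5·4 = 20.
At both Low: Investor 1 loses 12 − 6 = 6 by deviating; Investor 2 loses 8 − 3 = 5. Product = 6·5 = 30.
30 > 20, so both Low is risk-dominant. Investor 2's payoff there is 8.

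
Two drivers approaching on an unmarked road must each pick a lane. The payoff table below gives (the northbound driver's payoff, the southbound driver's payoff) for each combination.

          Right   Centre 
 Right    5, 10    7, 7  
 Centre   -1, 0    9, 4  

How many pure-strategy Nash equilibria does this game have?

Both Right: the northbound driver gets 5 (best alternative -1); the southbound driver gets 10 (best alternative 7). Neither deviates — NE.
Both Centre: the northbound driver gets 9 (best alternative 7); the southbound driver gets 4 (best alternative 0). Neither deviates — NE.
(Centre, Right) is not a NE: the northbound driver would switch to Right (5 > -1).
No other cell survives both best-response checks, so there are 2 pure NE.

2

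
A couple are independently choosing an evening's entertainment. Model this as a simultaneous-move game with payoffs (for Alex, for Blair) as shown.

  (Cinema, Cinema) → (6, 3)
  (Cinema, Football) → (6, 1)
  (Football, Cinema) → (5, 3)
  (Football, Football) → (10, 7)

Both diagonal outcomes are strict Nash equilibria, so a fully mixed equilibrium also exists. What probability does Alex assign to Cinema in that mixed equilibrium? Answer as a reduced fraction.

Alex's mix p on Cinema must make Blair indifferent between Cinema and Football.
Blair's payoff from Cinema: 3p + 3(1−p). From Football: 1p + 7(1−p).
Set equal: 2p = 4(1−p) → p = 4/6 = 2/3.

2/3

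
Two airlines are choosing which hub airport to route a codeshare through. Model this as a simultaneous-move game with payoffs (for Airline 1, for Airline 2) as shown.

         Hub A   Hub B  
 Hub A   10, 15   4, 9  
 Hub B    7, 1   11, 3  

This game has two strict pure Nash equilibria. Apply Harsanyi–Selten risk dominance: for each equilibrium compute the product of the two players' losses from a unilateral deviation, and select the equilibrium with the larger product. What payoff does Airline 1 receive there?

10

At both Hub A: Airline 1 loses 10 − 7 = 3 by deviating; Airline 2 loses 15 − 9 = 6. Product = 3·6 = 18.
At both Hub B: Airline 1 loses 11 − 4 = 7 by deviating; Airline 2 loses 3 − 1 = 2. Product = 7·2 = 14.
18 > 14, so both Hub A is risk-dominant. Airline 1's payoff there is 10.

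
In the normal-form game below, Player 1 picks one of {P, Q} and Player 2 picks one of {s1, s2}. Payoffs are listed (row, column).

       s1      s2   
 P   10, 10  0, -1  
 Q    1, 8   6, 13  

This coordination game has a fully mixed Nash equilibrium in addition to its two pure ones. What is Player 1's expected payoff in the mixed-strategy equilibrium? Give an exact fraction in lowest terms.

4

Player 2 mixes with probability q on s1, chosen so Player 1 is indifferent: 10q + 0(1−q) = 1q + 6(1−q) gives q = 2/5.
Player 1's expected payoff (from either row, since indifferent) is 10·2/5 + 0·3/5 = 4.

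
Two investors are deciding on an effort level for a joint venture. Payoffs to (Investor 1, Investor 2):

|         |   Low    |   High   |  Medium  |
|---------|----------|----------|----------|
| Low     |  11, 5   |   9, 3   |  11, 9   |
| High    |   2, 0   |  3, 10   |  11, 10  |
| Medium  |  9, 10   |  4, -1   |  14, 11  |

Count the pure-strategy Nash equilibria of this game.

1

Both Medium: Investor 1 gets 14 (best alternative 11); Investor 2 gets 11 (best alternative 10). Neither deviates — NE.
Both Low is not a NE: Investor 2 would switch to Medium (9 > 5).
No other cell survives both best-response checks, so there is 1 pure NE.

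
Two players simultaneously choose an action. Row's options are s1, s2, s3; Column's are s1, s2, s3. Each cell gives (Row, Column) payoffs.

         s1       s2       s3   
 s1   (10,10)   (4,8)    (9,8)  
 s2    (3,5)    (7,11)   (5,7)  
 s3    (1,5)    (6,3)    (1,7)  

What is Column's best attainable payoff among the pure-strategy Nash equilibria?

Both s1 is a pure NE (Row: 10 ≥ 3; Column: 10 ≥ 8). Column gets 10.
Both s2 is a pure NE (Row: 7 ≥ 6; Column: 11 ≥ 7). Column gets 11.
Every other cell has a profitable deviation for at least one player. Highest of {10, 11} is 11.

11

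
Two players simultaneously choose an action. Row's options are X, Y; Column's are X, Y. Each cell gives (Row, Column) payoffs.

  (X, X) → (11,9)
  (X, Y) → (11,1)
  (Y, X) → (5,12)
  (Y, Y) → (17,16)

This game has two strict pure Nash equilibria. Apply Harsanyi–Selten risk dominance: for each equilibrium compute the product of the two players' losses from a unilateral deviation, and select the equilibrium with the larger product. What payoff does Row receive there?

At both X: Row loses 11 − 5 = 6 by deviating; Column loses 9 − 1 = 8. Product = 6·8 = 48.
At both Y: Row loses 17 − 11 = 6 by deviating; Column loses 16 − 12 = 4. Product = 6·4 = 24.
48 > 24, so both X is risk-dominant. Row's payoff there is 11.

11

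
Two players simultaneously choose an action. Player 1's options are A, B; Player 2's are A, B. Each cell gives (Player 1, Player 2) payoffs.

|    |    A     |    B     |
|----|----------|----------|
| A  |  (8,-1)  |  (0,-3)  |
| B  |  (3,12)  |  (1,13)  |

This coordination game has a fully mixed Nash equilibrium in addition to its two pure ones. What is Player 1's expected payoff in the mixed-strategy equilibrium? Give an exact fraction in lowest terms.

Player 2 mixes with probability q on A, chosen so Player 1 is indifferent: 8q + 0(1−q) = 3q + 1(1−q) gives q = 1/6.
Player 1's expected payoff (from either row, since indifferent) is 8·1/6 + 0·5/6 = 4/3.

4/3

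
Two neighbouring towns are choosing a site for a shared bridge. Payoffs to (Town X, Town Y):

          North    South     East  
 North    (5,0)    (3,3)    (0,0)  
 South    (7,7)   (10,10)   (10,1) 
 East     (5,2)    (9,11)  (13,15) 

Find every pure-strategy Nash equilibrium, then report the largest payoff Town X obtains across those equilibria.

Both South is a pure NE (Town X: 10 ≥ 9; Town Y: 10 ≥ 7). Town X gets 10.
Both East is a pure NE (Town X: 13 ≥ 10; Town Y: 15 ≥ 11). Town X gets 13.
Every other cell has a profitable deviation for at least one player. Highest of {10, 13} is 13.

13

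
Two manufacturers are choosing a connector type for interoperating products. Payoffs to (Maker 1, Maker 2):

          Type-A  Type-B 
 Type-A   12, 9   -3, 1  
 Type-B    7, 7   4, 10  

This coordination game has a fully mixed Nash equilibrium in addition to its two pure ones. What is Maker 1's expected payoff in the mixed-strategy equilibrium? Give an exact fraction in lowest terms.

Maker 2 mixes with probability q on Type-A, chosen so Maker 1 is indifferent: 12q + (-3)(1−q) = 7q + 4(1−q) gives q = 7/12.
Maker 1's expected payoff (from either row, since indifferent) is 12·7/12 + (-3)·5/12 = 23/4.

23/4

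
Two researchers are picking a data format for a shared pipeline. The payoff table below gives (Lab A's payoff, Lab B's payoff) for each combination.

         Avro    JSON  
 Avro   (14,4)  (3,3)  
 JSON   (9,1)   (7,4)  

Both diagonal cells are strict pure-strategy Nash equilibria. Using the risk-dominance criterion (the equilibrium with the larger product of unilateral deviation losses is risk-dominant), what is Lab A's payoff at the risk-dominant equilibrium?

7

At both Avro: Lab A loses 14 − 9 = 5 by deviating; Lab B loses 4 − 3 = 1. Product = 5·1 = 5.
At both JSON: Lab A loses 7 − 3 = 4 by deviating; Lab B loses 4 − 1 = 3. Product = 4·3 = 12.
12 > 5, so both JSON is risk-dominant. Lab A's payoff there is 7.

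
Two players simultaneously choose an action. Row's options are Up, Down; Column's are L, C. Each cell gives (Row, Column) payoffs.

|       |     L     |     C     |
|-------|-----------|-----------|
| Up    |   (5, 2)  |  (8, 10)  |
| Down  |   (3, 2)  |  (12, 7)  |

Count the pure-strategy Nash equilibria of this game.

1

(Down, C): Row gets 12 (best alternative 8); Column gets 7 (best alternative 2). Neither deviates — NE.
(Up, L) is not a NE: Column would switch to C (10 > 2).
No other cell survives both best-response checks, so there is 1 pure NE.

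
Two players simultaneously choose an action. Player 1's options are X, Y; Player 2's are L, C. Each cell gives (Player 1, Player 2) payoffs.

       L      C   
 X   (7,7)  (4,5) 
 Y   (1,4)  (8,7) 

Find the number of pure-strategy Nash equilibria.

(X, L): Player 1 gets 7 (best alternative 1); Player 2 gets 7 (best alternative 5). Neither deviates — NE.
(Y, C): Player 1 gets 8 (best alternative 4); Player 2 gets 7 (best alternative 4). Neither deviates — NE.
(Y, L) is not a NE: Player 1 would switch to X (7 > 1).
No other cell survives both best-response checks, so there are 2 pure NE.

2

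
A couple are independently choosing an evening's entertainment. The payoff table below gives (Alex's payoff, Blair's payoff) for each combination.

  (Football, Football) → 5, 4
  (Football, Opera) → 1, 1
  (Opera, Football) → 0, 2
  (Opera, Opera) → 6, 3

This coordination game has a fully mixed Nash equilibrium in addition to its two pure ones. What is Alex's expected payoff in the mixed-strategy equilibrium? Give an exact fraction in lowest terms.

3

Blair mixes with probability q on Football, chosen so Alex is indifferent: 5q + 1(1−q) = 0q + 6(1−q) gives q = 1/2.
Alex's expected payoff (from either row, since indifferent) is 5·1/2 + 1·1/2 = 3.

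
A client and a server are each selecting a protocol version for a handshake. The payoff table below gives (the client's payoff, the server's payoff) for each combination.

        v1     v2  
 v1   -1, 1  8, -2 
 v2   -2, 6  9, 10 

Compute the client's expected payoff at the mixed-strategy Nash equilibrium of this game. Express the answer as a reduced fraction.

7/2

The server mixes with probability q on v1, chosen so the client is indifferent: (-1)q + 8(1−q) = (-2)q + 9(1−q) gives q = 1/2.
The client's expected payoff (from either row, since indifferent) is (-1)·1/2 + 8·1/2 = 7/2.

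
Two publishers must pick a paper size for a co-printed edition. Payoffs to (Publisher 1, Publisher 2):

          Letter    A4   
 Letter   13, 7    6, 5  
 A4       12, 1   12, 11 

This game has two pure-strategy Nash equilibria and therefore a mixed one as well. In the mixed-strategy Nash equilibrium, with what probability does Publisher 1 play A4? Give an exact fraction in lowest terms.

1/6

Publisher 1's mix p on Letter must make Publisher 2 indifferent between Letter and A4.
Publisher 2's payoff from Letter: 7p + 1(1−p). From A4: 5p + 11(1−p).
Set equal: 2p = 10(1−p) → p = 10/12 = 5/6.
Probability on A4 is 1 − 5/6 = 1/6.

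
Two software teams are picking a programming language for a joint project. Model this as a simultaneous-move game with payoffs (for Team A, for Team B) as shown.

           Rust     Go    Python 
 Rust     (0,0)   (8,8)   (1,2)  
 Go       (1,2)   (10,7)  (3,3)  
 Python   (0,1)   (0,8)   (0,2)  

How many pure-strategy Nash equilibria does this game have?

Both Go: Team A gets 10 (best alternative 8); Team B gets 7 (best alternative 3). Neither deviates — NE.
Both Rust is not a NE: Team A would switch to Go (1 > 0).
No other cell survives both best-response checks, so there is 1 pure NE.

1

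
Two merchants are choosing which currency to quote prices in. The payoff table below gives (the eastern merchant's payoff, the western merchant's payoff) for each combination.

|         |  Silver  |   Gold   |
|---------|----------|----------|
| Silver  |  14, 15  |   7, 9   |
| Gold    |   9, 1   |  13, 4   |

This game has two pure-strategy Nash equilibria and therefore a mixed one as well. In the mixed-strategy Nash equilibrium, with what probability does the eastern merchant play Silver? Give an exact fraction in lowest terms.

1/3

The eastern merchant's mix p on Silver must make the western merchant indifferent between Silver and Gold.
The western merchant's payoff from Silver: 15p + 1(1−p). From Gold: 9p + 4(1−p).
Set equal: 6p = 3(1−p) → p = 3/9 = 1/3.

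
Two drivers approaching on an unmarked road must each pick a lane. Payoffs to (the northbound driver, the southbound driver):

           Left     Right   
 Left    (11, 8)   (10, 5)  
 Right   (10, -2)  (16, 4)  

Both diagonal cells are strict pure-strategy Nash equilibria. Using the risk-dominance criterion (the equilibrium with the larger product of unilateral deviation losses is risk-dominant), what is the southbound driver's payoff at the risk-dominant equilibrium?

4

At both Left: the northbound driver loses 11 − 10 = 1 by deviating; the southbound driver loses 8 − 5 = 3. Product = 1·3 = 3.
At both Right: the northbound driver loses 16 − 10 = 6 by deviating; the southbound driver loses 4 − (-2) = 6. Product = 6·6 = 36.
36 > 3, so both Right is risk-dominant. The southbound driver's payoff there is 4.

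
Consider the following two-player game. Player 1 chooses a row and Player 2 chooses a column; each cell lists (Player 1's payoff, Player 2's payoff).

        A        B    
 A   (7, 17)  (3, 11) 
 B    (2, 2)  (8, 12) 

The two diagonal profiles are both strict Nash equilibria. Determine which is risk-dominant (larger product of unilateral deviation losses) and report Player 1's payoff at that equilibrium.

At both A: Player 1 loses 7 − 2 = 5 by deviating; Player 2 loses 17 − 11 = 6. Product = 5·6 = 30.
At both B: Player 1 loses 8 − 3 = 5 by deviating; Player 2 loses 12 − 2 = 10. Product = 5·10 = 50.
50 > 30, so both B is risk-dominant. Player 1's payoff there is 8.

8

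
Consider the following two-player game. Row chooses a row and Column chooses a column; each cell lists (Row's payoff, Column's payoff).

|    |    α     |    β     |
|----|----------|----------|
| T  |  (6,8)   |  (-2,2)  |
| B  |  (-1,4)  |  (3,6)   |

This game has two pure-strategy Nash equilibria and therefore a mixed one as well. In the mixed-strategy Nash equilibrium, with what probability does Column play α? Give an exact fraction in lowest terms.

5/12

Column's mix q on α must make Row indifferent between T and B.
Row's payoff from T: 6q + (-2)(1−q). From B: (-1)q + 3(1−q).
Set equal: 7q = 5(1−q) → q = 5/12.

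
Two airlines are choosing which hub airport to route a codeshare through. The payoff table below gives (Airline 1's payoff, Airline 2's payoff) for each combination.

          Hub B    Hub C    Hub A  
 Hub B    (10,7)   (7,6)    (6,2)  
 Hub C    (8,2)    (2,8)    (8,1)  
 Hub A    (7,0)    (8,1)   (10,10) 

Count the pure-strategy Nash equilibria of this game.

Both Hub B: Airline 1 gets 10 (best alternative 8); Airline 2 gets 7 (best alternative 6). Neither deviates — NE.
Both Hub A: Airline 1 gets 10 (best alternative 8); Airline 2 gets 10 (best alternative 1). Neither deviates — NE.
Both Hub C is not a NE: Airline 1 would switch to Hub A (8 > 2).
No other cell survives both best-response checks, so there are 2 pure NE.

2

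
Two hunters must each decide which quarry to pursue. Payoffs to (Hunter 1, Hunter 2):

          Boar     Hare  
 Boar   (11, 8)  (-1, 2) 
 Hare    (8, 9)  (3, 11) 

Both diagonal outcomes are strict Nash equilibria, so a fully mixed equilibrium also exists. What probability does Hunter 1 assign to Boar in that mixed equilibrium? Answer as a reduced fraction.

Hunter 1's mix p on Boar must make Hunter 2 indifferent between Boar and Hare.
Hunter 2's payoff from Boar: 8p + 9(1−p). From Hare: 2p + 11(1−p).
Set equal: 6p = 2(1−p) → p = 2/8 = 1/4.

1/4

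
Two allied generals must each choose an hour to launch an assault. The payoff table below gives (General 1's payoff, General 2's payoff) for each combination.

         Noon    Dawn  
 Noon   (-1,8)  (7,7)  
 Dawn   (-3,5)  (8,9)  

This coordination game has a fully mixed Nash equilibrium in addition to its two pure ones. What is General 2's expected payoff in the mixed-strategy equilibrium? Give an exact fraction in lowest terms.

37/5

General 1 mixes with probability p on Noon, chosen so General 2 is indifferent: 8p + 5(1−p) = 7p + 9(1−p) gives p = 4/5.
General 2's expected payoff is 8·4/5 + 5·1/5 = 37/5.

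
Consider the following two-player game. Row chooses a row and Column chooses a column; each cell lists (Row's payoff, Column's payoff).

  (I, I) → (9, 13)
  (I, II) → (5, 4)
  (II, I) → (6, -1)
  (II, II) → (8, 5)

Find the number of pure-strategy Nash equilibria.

2

Both I: Row gets 9 (best alternative 6); Column gets 13 (best alternative 4). Neither deviates — NE.
Both II: Row gets 8 (best alternative 5); Column gets 5 (best alternative -1). Neither deviates — NE.
(I, II) is not a NE: Row would switch to II (8 > 5).
No other cell survives both best-response checks, so there are 2 pure NE.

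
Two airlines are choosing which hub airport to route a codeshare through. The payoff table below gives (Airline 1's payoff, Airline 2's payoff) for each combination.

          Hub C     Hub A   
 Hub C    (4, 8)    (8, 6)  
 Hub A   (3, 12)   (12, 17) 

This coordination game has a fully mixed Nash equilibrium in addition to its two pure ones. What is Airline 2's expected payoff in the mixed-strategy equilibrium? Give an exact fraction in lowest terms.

Airline 1 mixes with probability p on Hub C, chosen so Airline 2 is indifferent: 8p + 12(1−p) = 6p + 17(1−p) gives p = 5/7.
Airline 2's expected payoff is 8·5/7 + 12·2/7 = 64/7.

64/7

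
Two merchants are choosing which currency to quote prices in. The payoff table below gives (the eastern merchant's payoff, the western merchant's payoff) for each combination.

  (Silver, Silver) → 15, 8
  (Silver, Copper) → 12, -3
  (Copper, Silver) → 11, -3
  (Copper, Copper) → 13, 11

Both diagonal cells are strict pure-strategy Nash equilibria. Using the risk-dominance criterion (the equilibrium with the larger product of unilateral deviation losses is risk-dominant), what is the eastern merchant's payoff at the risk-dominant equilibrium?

At both Silver: the eastern merchant loses 15 − 11 = 4 by deviating; the western merchant loses 8 − (-3) = 11. Product = 4·11 = 44.
At both Copper: the eastern merchant loses 13 − 12 = 1 by deviating; the western merchant loses 11 − (-3) = 14. Product = 1·14 = 14.
44 > 14, so both Silver is risk-dominant. The eastern merchant's payoff there is 15.

15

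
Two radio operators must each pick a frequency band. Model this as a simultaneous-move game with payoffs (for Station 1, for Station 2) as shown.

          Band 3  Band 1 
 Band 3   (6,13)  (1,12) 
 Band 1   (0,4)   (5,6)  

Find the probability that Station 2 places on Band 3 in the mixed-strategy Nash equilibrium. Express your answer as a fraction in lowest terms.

Station 2's mix q on Band 3 must make Station 1 indifferent between Band 3 and Band 1.
Station 1's payoff from Band 3: 6q + 1(1−q). From Band 1: 0q + 5(1−q).
Set equal: 6q = 4(1−q) → q = 4/10 = 2/5.

2/5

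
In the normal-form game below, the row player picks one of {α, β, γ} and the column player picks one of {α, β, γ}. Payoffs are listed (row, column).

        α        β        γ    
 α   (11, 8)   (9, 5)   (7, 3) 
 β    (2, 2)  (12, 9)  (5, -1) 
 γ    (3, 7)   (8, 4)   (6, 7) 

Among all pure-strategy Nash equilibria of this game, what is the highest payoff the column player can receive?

Both α is a pure NE (the row player: 11 ≥ 3; the column player: 8 ≥ 5). The column player gets 8.
Both β is a pure NE (the row player: 12 ≥ 9; the column player: 9 ≥ 2). The column player gets 9.
Every other cell has a profitable deviation for at least one player. Highest of {8, 9} is 9.

9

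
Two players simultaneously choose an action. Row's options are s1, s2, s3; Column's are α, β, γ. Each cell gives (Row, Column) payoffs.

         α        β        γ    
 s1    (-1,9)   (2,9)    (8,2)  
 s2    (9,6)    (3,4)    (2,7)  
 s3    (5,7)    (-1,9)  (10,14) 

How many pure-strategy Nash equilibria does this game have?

1

(s3, γ): Row gets 10 (best alternative 8); Column gets 14 (best alternative 9). Neither deviates — NE.
(s2, β) is not a NE: Column would switch to γ (7 > 4).
No other cell survives both best-response checks, so there is 1 pure NE.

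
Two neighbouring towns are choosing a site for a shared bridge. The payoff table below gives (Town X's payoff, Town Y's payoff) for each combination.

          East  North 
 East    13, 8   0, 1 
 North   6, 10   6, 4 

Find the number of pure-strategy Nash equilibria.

1

Both East: Town X gets 13 (best alternative 6); Town Y gets 8 (best alternative 1). Neither deviates — NE.
Both North is not a NE: Town Y would switch to East (10 > 4).
No other cell survives both best-response checks, so there is 1 pure NE.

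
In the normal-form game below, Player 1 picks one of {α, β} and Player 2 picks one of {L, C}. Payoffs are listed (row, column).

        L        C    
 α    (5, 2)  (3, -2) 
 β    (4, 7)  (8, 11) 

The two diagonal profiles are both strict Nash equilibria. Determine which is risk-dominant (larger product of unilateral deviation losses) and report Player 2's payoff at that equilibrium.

At (α, L): Player 1 loses 5 − 4 = 1 by deviating; Player 2 loses 2 − (-2) = 4. Product = 1·4 = 4.
At (β, C): Player 1 loses 8 − 3 = 5 by deviating; Player 2 loses 11 − 7 = 4. Product = 5·4 = 20.
20 > 4, so (β, C) is risk-dominant. Player 2's payoff there is 11.

11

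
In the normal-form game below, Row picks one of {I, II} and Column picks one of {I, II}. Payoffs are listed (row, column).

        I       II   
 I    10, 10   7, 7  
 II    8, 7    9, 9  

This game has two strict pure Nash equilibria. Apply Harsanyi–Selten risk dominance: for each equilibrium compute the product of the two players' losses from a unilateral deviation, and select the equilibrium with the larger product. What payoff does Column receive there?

10

At both I: Row loses 10 − 8 = 2 by deviating; Column loses 10 − 7 = 3. Product = 2·3 = 6.
At both II: Row loses 9 − 7 = 2 by deviating; Column loses 9 − 7 = 2. Product = 2·2 = 4.
6 > 4, so both I is risk-dominant. Column's payoff there is 10.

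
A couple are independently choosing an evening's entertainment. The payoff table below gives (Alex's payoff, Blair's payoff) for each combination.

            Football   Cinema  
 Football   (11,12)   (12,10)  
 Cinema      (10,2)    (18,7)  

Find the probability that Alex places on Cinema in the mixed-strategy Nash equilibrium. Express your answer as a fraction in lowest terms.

2/7

Alex's mix p on Football must make Blair indifferent between Football and Cinema.
Blair's payoff from Football: 12p + 2(1−p). From Cinema: 10p + 7(1−p).
Set equal: 2p = 5(1−p) → p = 5/7.
Probability on Cinema is 1 − 5/7 = 2/7.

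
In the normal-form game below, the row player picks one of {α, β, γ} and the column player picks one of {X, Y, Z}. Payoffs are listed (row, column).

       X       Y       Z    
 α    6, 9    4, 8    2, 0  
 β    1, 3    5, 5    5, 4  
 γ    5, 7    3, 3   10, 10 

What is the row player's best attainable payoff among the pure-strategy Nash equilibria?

10

(α, X) is a pure NE (the row player: 6 ≥ 5; the column player: 9 ≥ 8). The row player gets 6.
(β, Y) is a pure NE (the row player: 5 ≥ 4; the column player: 5 ≥ 4). The row player gets 5.
(γ, Z) is a pure NE (the row player: 10 ≥ 5; the column player: 10 ≥ 7). The row player gets 10.
Every other cell has a profitable deviation for at least one player. Highest of {6, 5, 10} is 10.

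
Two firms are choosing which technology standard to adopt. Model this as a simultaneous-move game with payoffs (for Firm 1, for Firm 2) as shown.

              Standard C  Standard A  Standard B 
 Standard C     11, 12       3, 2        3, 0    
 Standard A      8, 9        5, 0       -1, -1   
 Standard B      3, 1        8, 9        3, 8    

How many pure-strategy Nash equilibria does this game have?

2

Both Standard C: Firm 1 gets 11 (best alternative 8); Firm 2 gets 12 (best alternative 2). Neither deviates — NE.
(Standard B, Standard A): Firm 1 gets 8 (best alternative 5); Firm 2 gets 9 (best alternative 8). Neither deviates — NE.
Both Standard B is not a NE: Firm 2 would switch to Standard A (9 > 8).
No other cell survives both best-response checks, so there are 2 pure NE.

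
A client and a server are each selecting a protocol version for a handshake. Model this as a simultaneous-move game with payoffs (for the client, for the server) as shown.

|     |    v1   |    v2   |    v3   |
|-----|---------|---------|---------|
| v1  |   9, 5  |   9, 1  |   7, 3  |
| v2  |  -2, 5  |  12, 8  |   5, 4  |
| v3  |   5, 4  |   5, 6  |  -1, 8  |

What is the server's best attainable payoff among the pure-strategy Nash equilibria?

Both v1 is a pure NE (the client: 9 ≥ 5; the server: 5 ≥ 3). The server gets 5.
Both v2 is a pure NE (the client: 12 ≥ 9; the server: 8 ≥ 5). The server gets 8.
Every other cell has a profitable deviation for at least one player. Highest of {5, 8} is 8.

8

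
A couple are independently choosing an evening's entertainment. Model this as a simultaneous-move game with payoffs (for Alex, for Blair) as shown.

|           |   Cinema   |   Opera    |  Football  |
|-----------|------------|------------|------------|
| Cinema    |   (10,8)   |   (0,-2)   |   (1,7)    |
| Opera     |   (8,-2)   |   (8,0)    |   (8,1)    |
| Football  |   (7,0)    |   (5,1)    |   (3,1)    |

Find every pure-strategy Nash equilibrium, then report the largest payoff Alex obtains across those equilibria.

10

Both Cinema is a pure NE (Alex: 10 ≥ 8; Blair: 8 ≥ 7). Alex gets 10.
(Opera, Football) is a pure NE (Alex: 8 ≥ 3; Blair: 1 ≥ 0). Alex gets 8.
Every other cell has a profitable deviation for at least one player. Highest of {10, 8} is 10.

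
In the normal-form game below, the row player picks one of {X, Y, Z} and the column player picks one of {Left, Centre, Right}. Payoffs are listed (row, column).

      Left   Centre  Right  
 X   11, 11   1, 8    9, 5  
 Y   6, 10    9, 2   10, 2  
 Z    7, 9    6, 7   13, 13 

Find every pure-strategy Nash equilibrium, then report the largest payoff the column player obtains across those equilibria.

13

(X, Left) is a pure NE (the row player: 11 ≥ 7; the column player: 11 ≥ 8). The column player gets 11.
(Z, Right) is a pure NE (the row player: 13 ≥ 10; the column player: 13 ≥ 9). The column player gets 13.
Every other cell has a profitable deviation for at least one player. Highest of {11, 13} is 13.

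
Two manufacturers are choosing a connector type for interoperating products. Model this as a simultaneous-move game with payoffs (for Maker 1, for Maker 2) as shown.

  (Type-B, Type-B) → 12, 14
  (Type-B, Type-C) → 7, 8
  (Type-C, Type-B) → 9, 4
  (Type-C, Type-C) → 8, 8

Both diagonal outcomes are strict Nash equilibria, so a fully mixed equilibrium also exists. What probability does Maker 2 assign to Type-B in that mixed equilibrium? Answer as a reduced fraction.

Maker 2's mix q on Type-B must make Maker 1 indifferent between Type-B and Type-C.
Maker 1's payoff from Type-B: 12q + 7(1−q). From Type-C: 9q + 8(1−q).
Set equal: 3q = 1(1−q) → q = 1/4.

1/4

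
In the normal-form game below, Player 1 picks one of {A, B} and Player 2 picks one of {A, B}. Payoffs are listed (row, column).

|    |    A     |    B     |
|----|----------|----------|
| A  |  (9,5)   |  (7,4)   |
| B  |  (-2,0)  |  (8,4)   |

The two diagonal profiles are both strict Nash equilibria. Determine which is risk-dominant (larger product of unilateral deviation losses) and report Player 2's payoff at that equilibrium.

At both A: Player 1 loses 9 − (-2) = 11 by deviating; Player 2 loses 5 − 4 = 1. Product = 11·1 = 11.
At both B: Player 1 loses 8 − 7 = 1 by deviating; Player 2 loses 4 − 0 = 4. Product = 1·4 = 4.
11 > 4, so both A is risk-dominant. Player 2's payoff there is 5.

5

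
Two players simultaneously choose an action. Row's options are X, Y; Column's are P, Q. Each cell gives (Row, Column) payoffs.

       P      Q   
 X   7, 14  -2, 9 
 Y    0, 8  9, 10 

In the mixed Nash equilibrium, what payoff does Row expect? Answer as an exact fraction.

Column mixes with probability q on P, chosen so Row is indifferent: 7q + (-2)(1−q) = 0q + 9(1−q) gives q = 11/18.
Row's expected payoff (from either row, since indifferent) is 7·11/18 + (-2)·7/18 = 7/2.

7/2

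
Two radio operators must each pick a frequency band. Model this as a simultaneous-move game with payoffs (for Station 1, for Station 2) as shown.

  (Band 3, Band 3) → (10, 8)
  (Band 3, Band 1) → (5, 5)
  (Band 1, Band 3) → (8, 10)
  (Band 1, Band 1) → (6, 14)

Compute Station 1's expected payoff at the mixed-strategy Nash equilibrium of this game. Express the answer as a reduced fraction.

20/3

Station 2 mixes with probability q on Band 3, chosen so Station 1 is indifferent: 10q + 5(1−q) = 8q + 6(1−q) gives q = 1/3.
Station 1's expected payoff (from either row, since indifferent) is 10·1/3 + 5·2/3 = 20/3.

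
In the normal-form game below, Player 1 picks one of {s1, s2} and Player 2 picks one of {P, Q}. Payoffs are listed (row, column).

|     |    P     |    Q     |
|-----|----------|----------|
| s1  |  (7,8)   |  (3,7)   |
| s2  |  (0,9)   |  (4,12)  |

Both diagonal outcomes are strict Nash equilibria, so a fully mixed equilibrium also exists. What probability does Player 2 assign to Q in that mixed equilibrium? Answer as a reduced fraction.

7/8

Player 2's mix q on P must make Player 1 indifferent between s1 and s2.
Player 1's payoff from s1: 7q + 3(1−q). From s2: 0q + 4(1−q).
Set equal: 7q = 1(1−q) → q = 1/8.
Probability on Q is 1 − 1/8 = 7/8.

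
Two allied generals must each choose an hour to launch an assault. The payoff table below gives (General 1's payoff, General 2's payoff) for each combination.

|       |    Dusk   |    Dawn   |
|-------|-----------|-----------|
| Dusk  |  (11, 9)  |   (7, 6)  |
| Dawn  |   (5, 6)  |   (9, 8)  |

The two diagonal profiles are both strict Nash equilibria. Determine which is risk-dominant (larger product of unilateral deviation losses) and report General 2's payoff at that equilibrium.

9

At both Dusk: General 1 loses 11 − 5 = 6 by deviating; General 2 loses 9 − 6 = 3. Product = 6·3 = 18.
At both Dawn: General 1 loses 9 − 7 = 2 by deviating; General 2 loses 8 − 6 = 2. Product = 2·2 = 4.
18 > 4, so both Dusk is risk-dominant. General 2's payoff there is 9.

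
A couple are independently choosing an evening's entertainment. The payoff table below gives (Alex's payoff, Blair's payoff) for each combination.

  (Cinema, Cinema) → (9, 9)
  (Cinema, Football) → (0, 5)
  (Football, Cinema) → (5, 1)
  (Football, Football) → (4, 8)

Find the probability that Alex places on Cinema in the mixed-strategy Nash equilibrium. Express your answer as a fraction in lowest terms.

7/11

Alex's mix p on Cinema must make Blair indifferent between Cinema and Football.
Blair's payoff from Cinema: 9p + 1(1−p). From Football: 5p + 8(1−p).
Set equal: 4p = 7(1−p) → p = 7/11.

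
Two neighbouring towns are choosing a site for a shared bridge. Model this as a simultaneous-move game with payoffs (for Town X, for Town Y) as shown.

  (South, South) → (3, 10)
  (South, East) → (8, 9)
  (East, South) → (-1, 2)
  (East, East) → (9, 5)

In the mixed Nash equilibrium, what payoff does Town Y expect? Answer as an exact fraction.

Town X mixes with probability p on South, chosen so Town Y is indifferent: 10p + 2(1−p) = 9p + 5(1−p) gives p = 3/4.
Town Y's expected payoff is 10·3/4 + 2·1/4 = 8.

8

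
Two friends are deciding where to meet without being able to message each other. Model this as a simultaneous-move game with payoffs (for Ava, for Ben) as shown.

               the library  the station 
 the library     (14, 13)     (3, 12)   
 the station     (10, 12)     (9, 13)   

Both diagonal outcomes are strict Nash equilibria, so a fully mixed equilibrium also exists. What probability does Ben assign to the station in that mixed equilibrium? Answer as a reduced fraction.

Ben's mix q on the library must make Ava indifferent between the library and the station.
Ava's payoff from the library: 14q + 3(1−q). From the station: 10q + 9(1−q).
Set equal: 4q = 6(1−q) → q = 6/10 = 3/5.
Probability on the station is 1 − 3/5 = 2/5.

2/5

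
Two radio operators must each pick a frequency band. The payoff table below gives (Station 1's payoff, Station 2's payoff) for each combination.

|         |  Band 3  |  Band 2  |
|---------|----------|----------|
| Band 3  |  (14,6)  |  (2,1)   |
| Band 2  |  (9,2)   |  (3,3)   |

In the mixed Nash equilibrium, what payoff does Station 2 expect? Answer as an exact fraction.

Station 1 mixes with probability p on Band 3, chosen so Station 2 is indifferent: 6p + 2(1−p) = 1p + 3(1−p) gives p = 1/6.
Station 2's expected payoff is 6·1/6 + 2·5/6 = 8/3.

8/3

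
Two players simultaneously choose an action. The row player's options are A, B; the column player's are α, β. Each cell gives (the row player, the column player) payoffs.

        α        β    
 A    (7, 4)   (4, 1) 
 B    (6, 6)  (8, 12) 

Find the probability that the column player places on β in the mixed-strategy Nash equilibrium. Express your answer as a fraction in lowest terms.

1/5

The column player's mix q on α must make the row player indifferent between A and B.
The row player's payoff from A: 7q + 4(1−q). From B: 6q + 8(1−q).
Set equal: 1q = 4(1−q) → q = 4/5.
Probability on β is 1 − 4/5 = 1/5.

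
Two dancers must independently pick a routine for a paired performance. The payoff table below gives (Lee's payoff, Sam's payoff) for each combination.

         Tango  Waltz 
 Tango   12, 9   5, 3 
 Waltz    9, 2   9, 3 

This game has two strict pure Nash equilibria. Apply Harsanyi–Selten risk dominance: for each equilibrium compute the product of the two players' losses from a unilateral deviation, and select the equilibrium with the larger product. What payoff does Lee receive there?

At both Tango: Lee loses 12 − 9 = 3 by deviating; Sam loses 9 − 3 = 6. Product = 3·6 = 18.
At both Waltz: Lee loses 9 − 5 = 4 by deviating; Sam loses 3 − 2 = 1. Product = 4·1 = 4.
18 > 4, so both Tango is risk-dominant. Lee's payoff there is 12.

12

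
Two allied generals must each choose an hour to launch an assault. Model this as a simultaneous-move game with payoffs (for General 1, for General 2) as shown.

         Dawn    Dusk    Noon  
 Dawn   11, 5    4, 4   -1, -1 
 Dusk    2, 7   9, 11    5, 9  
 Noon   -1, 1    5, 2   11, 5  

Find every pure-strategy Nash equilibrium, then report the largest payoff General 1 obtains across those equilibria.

11

Both Dawn is a pure NE (General 1: 11 ≥ 2; General 2: 5 ≥ 4). General 1 gets 11.
Both Dusk is a pure NE (General 1: 9 ≥ 5; General 2: 11 ≥ 9). General 1 gets 9.
Both Noon is a pure NE (General 1: 11 ≥ 5; General 2: 5 ≥ 2). General 1 gets 11.
Every other cell has a profitable deviation for at least one player. Highest of {11, 9, 11} is 11.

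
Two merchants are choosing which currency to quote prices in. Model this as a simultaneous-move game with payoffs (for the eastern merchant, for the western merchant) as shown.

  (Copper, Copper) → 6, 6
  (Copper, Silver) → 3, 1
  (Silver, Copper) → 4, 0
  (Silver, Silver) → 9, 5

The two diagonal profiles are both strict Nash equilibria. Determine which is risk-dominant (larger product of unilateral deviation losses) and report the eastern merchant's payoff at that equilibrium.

At both Copper: the eastern merchant loses 6 − 4 = 2 by deviating; the western merchant loses 6 − 1 = 5. Product = 2·5 = 10.
At both Silver: the eastern merchant loses 9 − 3 = 6 by deviating; the western merchant loses 5 − 0 = 5. Product = 6·5 = 30.
30 > 10, so both Silver is risk-dominant. The eastern merchant's payoff there is 9.

9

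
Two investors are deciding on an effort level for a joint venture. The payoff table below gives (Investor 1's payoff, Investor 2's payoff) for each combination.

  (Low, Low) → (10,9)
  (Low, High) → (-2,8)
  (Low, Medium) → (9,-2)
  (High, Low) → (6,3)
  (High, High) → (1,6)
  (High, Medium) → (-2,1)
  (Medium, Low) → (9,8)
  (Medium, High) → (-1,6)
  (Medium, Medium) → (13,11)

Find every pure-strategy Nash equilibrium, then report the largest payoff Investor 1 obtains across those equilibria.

13

Both Low is a pure NE (Investor 1: 10 ≥ 9; Investor 2: 9 ≥ 8). Investor 1 gets 10.
Both High is a pure NE (Investor 1: 1 ≥ -1; Investor 2: 6 ≥ 3). Investor 1 gets 1.
Both Medium is a pure NE (Investor 1: 13 ≥ 9; Investor 2: 11 ≥ 8). Investor 1 gets 13.
Every other cell has a profitable deviation for at least one player. Highest of {10, 1, 13} is 13.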